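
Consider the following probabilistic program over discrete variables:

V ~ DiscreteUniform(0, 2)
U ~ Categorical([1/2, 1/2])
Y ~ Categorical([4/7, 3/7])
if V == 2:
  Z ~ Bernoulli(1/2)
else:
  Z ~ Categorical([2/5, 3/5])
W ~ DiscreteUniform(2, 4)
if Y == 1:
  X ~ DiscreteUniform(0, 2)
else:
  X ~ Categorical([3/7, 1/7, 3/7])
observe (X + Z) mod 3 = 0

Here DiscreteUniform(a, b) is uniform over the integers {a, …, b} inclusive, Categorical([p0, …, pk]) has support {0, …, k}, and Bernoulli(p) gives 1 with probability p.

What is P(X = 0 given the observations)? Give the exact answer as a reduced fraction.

Enumerate traces; 72 have nonzero weight after conditioning:
  (V=0, U=0, Y=0, Z=0, W=2, X=0) weight 4/735
  (V=0, U=0, Y=0, Z=0, W=3, X=0) weight 4/735
  (V=0, U=0, Y=0, Z=0, W=4, X=0) weight 4/735
  (V=0, U=0, Y=0, Z=1, W=2, X=2) weight 2/245
  (V=0, U=0, Y=0, Z=1, W=3, X=2) weight 2/245
  (V=0, U=0, Y=0, Z=1, W=4, X=2) weight 2/245
  (V=0, U=0, Y=1, Z=0, W=2, X=0) weight 1/315
  (V=0, U=0, Y=1, Z=0, W=3, X=0) weight 1/315
  … 64 more
Group by X:
  weight(X=0) = 247/1470
  weight(X=2) = 323/1470
Total weight = 247/1470 + 323/1470 = 19/49
P(X=0 | obs) = 247/1470 / 19/49 = 13/30
P(X=2 | obs) = 323/1470 / 19/49 = 17/30

P(X = 0 | obs) = 13/30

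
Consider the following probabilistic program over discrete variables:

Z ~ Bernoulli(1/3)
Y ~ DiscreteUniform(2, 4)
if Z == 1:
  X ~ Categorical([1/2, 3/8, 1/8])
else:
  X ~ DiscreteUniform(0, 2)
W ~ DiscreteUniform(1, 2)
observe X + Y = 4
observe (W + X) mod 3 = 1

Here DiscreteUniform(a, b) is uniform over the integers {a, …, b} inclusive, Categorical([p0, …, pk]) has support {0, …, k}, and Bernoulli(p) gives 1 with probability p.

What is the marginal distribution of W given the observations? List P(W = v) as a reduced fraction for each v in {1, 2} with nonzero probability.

P(W=1) = 28/47, P(W=2) = 19/47

Enumerate traces; 4 have nonzero weight after conditioning:
  (Z=0, Y=2, X=2, W=2) weight 1/27
  (Z=0, Y=4, X=0, W=1) weight 1/27
  (Z=1, Y=2, X=2, W=2) weight 1/144
  (Z=1, Y=4, X=0, W=1) weight 1/36
Group by W:
  weight(W=1) = 7/108
  weight(W=2) = 19/432
Total weight = 7/108 + 19/432 = 47/432
P(W=1 | obs) = 7/108 / 47/432 = 28/47
P(W=2 | obs) = 19/432 / 47/432 = 19/47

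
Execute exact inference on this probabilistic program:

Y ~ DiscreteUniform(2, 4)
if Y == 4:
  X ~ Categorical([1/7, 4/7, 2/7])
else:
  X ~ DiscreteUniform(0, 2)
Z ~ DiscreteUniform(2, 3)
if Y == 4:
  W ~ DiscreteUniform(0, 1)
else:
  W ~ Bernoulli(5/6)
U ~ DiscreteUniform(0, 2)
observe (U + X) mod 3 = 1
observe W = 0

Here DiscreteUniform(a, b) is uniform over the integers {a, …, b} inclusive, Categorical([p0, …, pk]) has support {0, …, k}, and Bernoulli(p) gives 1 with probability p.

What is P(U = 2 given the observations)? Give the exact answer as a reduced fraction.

P(U = 2 | obs) = 32/105

Enumerate traces; 18 have nonzero weight after conditioning:
  (Y=2, X=0, Z=2, W=0, U=1) weight 1/324
  (Y=2, X=0, Z=3, W=0, U=1) weight 1/324
  (Y=2, X=1, Z=2, W=0, U=0) weight 1/324
  (Y=2, X=1, Z=3, W=0, U=0) weight 1/324
  (Y=2, X=2, Z=2, W=0, U=2) weight 1/324
  (Y=2, X=2, Z=3, W=0, U=2) weight 1/324
  (Y=3, X=0, Z=2, W=0, U=1) weight 1/324
  (Y=3, X=0, Z=3, W=0, U=1) weight 1/324
  … 10 more
Group by U:
  weight(U=0) = 25/567
  weight(U=1) = 23/1134
  weight(U=2) = 16/567
Total weight = 25/567 + 23/1134 + 16/567 = 5/54
P(U=0 | obs) = 25/567 / 5/54 = 10/21
P(U=1 | obs) = 23/1134 / 5/54 = 23/105
P(U=2 | obs) = 16/567 / 5/54 = 32/105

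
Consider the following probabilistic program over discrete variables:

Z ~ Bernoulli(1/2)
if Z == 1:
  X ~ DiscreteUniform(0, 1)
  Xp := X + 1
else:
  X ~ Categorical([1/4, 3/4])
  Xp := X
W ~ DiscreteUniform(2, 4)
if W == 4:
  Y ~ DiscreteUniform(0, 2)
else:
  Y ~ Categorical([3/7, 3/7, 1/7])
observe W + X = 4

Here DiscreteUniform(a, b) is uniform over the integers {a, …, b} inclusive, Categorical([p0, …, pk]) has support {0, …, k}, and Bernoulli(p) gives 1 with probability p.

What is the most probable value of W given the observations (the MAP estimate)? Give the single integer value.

argmax_v P(W = v | obs) = 3

Enumerate traces; 12 have nonzero weight after conditioning:
  (Z=0, X=0, W=4, Y=0) weight 1/72
  (Z=0, X=0, W=4, Y=1) weight 1/72
  (Z=0, X=0, W=4, Y=2) weight 1/72
  (Z=0, X=1, W=3, Y=0) weight 3/56
  (Z=0, X=1, W=3, Y=1) weight 3/56
  (Z=0, X=1, W=3, Y=2) weight 1/56
  (Z=1, X=0, W=4, Y=0) weight 1/36
  (Z=1, X=0, W=4, Y=1) weight 1/36
  … 4 more
Group by W:
  weight(W=3) = 5/24
  weight(W=4) = 1/8
Total weight = 5/24 + 1/8 = 1/3
P(W=3 | obs) = 5/24 / 1/3 = 5/8
P(W=4 | obs) = 1/8 / 1/3 = 3/8
argmax = 3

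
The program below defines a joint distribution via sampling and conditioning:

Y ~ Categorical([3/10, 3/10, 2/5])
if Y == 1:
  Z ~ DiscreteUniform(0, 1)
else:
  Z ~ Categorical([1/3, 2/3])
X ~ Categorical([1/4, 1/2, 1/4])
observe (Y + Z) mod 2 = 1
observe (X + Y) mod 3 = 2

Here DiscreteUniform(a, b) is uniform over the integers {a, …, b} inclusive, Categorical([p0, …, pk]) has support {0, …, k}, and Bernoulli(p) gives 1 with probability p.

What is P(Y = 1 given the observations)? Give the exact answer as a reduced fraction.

P(Y = 1 | obs) = 9/23

Enumerate traces; 3 have nonzero weight after conditioning:
  (Y=0, Z=1, X=2) weight 1/20
  (Y=1, Z=0, X=1) weight 3/40
  (Y=2, Z=1, X=0) weight 1/15
Group by Y:
  weight(Y=0) = 1/20
  weight(Y=1) = 3/40
  weight(Y=2) = 1/15
Total weight = 1/20 + 3/40 + 1/15 = 23/120
P(Y=0 | obs) = 1/20 / 23/120 = 6/23
P(Y=1 | obs) = 3/40 / 23/120 = 9/23
P(Y=2 | obs) = 1/15 / 23/120 = 8/23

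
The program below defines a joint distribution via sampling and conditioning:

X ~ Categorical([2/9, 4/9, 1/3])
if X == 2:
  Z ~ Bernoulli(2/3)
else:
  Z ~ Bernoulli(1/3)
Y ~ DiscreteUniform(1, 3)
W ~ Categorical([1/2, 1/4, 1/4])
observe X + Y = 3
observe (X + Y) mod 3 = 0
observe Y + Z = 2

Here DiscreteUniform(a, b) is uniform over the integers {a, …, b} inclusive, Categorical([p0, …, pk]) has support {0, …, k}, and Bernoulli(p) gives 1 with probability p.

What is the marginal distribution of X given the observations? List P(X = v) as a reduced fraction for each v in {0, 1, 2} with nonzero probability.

Enumerate traces; 6 have nonzero weight after conditioning:
  (X=1, Z=0, Y=2, W=0) weight 4/81
  (X=1, Z=0, Y=2, W=1) weight 2/81
  (X=1, Z=0, Y=2, W=2) weight 2/81
  (X=2, Z=1, Y=1, W=0) weight 1/27
  (X=2, Z=1, Y=1, W=1) weight 1/54
  (X=2, Z=1, Y=1, W=2) weight 1/54
Group by X:
  weight(X=1) = 8/81
  weight(X=2) = 2/27
Total weight = 8/81 + 2/27 = 14/81
P(X=1 | obs) = 8/81 / 14/81 = 4/7
P(X=2 | obs) = 2/27 / 14/81 = 3/7

P(X=1) = 4/7, P(X=2) = 3/7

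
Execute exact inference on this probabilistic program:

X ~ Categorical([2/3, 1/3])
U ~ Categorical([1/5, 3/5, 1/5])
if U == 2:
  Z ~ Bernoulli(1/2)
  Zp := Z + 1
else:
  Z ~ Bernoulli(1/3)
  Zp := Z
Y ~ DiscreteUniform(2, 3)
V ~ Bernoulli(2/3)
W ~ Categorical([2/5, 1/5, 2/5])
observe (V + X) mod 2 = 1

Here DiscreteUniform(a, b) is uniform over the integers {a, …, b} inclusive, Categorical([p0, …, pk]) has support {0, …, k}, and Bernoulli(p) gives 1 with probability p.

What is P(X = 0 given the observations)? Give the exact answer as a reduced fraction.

Enumerate traces; 72 have nonzero weight after conditioning:
  (X=0, U=0, Z=0, Y=2, V=1, W=0) weight 8/675
  (X=0, U=0, Z=0, Y=2, V=1, W=1) weight 4/675
  (X=0, U=0, Z=0, Y=2, V=1, W=2) weight 8/675
  (X=0, U=0, Z=0, Y=3, V=1, W=0) weight 8/675
  (X=0, U=0, Z=0, Y=3, V=1, W=1) weight 4/675
  (X=0, U=0, Z=0, Y=3, V=1, W=2) weight 8/675
  (X=0, U=0, Z=1, Y=2, V=1, W=0) weight 4/675
  (X=0, U=0, Z=1, Y=2, V=1, W=1) weight 2/675
  (X=1, U=0, Z=0, Y=2, V=0, W=0) weight 2/675
  … 63 more
Group by X:
  weight(X=0) = 4/9
  weight(X=1) = 1/9
Total weight = 4/9 + 1/9 = 5/9
P(X=0 | obs) = 4/9 / 5/9 = 4/5
P(X=1 | obs) = 1/9 / 5/9 = 1/5

P(X = 0 | obs) = 4/5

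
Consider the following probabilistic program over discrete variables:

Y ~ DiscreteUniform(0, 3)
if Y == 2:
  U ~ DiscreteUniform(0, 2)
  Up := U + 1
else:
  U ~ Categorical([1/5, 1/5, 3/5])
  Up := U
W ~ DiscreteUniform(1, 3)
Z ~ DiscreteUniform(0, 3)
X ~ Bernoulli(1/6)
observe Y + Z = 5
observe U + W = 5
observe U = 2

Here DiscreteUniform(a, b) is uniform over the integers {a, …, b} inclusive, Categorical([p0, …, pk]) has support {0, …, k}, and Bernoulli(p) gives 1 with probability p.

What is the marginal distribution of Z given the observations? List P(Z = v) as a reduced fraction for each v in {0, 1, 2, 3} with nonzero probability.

P(Z=2) = 9/14, P(Z=3) = 5/14

Enumerate traces; 4 have nonzero weight after conditioning:
  (Y=2, U=2, W=3, Z=3, X=0) weight 5/864
  (Y=2, U=2, W=3, Z=3, X=1) weight 1/864
  (Y=3, U=2, W=3, Z=2, X=0) weight 1/96
  (Y=3, U=2, W=3, Z=2, X=1) weight 1/480
Group by Z:
  weight(Z=2) = 1/80
  weight(Z=3) = 1/144
Total weight = 1/80 + 1/144 = 7/360
P(Z=2 | obs) = 1/80 / 7/360 = 9/14
P(Z=3 | obs) = 1/144 / 7/360 = 5/14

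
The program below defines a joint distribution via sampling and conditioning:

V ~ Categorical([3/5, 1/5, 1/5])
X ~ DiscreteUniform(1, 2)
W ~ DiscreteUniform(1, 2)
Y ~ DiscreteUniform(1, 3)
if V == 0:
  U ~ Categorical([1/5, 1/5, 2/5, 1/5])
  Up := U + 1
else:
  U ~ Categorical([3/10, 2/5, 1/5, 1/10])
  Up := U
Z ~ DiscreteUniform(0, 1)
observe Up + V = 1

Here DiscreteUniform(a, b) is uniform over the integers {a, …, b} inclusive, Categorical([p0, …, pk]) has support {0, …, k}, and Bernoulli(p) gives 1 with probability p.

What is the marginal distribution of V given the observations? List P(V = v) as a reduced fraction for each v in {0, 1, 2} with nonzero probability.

P(V=0) = 2/3, P(V=1) = 1/3

Enumerate traces; 48 have nonzero weight after conditioning:
  (V=0, X=1, W=1, Y=1, U=0, Z=0) weight 1/200
  (V=0, X=1, W=1, Y=1, U=0, Z=1) weight 1/200
  (V=0, X=1, W=1, Y=2, U=0, Z=0) weight 1/200
  (V=0, X=1, W=1, Y=2, U=0, Z=1) weight 1/200
  (V=0, X=1, W=1, Y=3, U=0, Z=0) weight 1/200
  (V=0, X=1, W=1, Y=3, U=0, Z=1) weight 1/200
  (V=0, X=1, W=2, Y=1, U=0, Z=0) weight 1/200
  (V=0, X=1, W=2, Y=1, U=0, Z=1) weight 1/200
  (V=1, X=1, W=1, Y=1, U=0, Z=0) weight 1/400
  … 39 more
Group by V:
  weight(V=0) = 3/25
  weight(V=1) = 3/50
Total weight = 3/25 + 3/50 = 9/50
P(V=0 | obs) = 3/25 / 9/50 = 2/3
P(V=1 | obs) = 3/50 / 9/50 = 1/3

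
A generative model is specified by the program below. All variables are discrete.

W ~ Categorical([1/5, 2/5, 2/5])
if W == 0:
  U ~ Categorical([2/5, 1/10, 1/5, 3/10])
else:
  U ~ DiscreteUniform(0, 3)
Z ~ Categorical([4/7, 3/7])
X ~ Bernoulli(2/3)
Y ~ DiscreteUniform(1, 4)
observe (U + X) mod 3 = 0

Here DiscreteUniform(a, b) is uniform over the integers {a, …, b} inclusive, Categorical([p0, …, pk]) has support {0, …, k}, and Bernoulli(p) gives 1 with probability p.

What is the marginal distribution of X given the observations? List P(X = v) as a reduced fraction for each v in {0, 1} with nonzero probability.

Enumerate traces; 72 have nonzero weight after conditioning:
  (W=0, U=0, Z=0, X=0, Y=1) weight 2/525
  (W=0, U=0, Z=0, X=0, Y=2) weight 2/525
  (W=0, U=0, Z=0, X=0, Y=3) weight 2/525
  (W=0, U=0, Z=0, X=0, Y=4) weight 2/525
  (W=0, U=0, Z=1, X=0, Y=1) weight 1/350
  (W=0, U=0, Z=1, X=0, Y=2) weight 1/350
  (W=0, U=0, Z=1, X=0, Y=3) weight 1/350
  (W=0, U=0, Z=1, X=0, Y=4) weight 1/350
  (W=0, U=2, Z=0, X=1, Y=1) weight 2/525
  … 63 more
Group by X:
  weight(X=0) = 9/50
  weight(X=1) = 4/25
Total weight = 9/50 + 4/25 = 17/50
P(X=0 | obs) = 9/50 / 17/50 = 9/17
P(X=1 | obs) = 4/25 / 17/50 = 8/17

P(X=0) = 9/17, P(X=1) = 8/17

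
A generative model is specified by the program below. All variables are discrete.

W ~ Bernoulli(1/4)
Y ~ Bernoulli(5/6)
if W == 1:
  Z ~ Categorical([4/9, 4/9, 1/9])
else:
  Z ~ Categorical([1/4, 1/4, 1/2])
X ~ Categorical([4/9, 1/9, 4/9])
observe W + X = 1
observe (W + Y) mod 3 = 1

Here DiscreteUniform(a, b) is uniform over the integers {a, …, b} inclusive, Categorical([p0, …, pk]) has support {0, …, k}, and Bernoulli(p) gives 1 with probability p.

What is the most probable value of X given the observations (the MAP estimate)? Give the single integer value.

Enumerate traces; 6 have nonzero weight after conditioning:
  (W=0, Y=1, Z=0, X=1) weight 5/288
  (W=0, Y=1, Z=1, X=1) weight 5/288
  (W=0, Y=1, Z=2, X=1) weight 5/144
  (W=1, Y=0, Z=0, X=0) weight 2/243
  (W=1, Y=0, Z=1, X=0) weight 2/243
  (W=1, Y=0, Z=2, X=0) weight 1/486
Group by X:
  weight(X=0) = 1/54
  weight(X=1) = 5/72
Total weight = 1/54 + 5/72 = 19/216
P(X=0 | obs) = 1/54 / 19/216 = 4/19
P(X=1 | obs) = 5/72 / 19/216 = 15/19
argmax = 1

argmax_v P(X = v | obs) = 1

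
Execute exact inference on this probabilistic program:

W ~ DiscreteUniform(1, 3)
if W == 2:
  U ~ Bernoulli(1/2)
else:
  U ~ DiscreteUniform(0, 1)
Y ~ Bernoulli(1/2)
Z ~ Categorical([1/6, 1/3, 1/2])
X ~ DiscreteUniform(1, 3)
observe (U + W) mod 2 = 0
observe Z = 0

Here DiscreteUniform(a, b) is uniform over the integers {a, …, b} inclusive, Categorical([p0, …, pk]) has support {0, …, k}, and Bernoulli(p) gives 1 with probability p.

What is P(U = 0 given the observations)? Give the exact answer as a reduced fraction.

P(U = 0 | obs) = 1/3

Enumerate traces; 18 have nonzero weight after conditioning:
  (W=1, U=1, Y=0, Z=0, X=1) weight 1/216
  (W=1, U=1, Y=0, Z=0, X=2) weight 1/216
  (W=1, U=1, Y=0, Z=0, X=3) weight 1/216
  (W=1, U=1, Y=1, Z=0, X=1) weight 1/216
  (W=1, U=1, Y=1, Z=0, X=2) weight 1/216
  (W=1, U=1, Y=1, Z=0, X=3) weight 1/216
  (W=2, U=0, Y=0, Z=0, X=1) weight 1/216
  (W=2, U=0, Y=0, Z=0, X=2) weight 1/216
  … 10 more
Group by U:
  weight(U=0) = 1/36
  weight(U=1) = 1/18
Total weight = 1/36 + 1/18 = 1/12
P(U=0 | obs) = 1/36 / 1/12 = 1/3
P(U=1 | obs) = 1/18 / 1/12 = 2/3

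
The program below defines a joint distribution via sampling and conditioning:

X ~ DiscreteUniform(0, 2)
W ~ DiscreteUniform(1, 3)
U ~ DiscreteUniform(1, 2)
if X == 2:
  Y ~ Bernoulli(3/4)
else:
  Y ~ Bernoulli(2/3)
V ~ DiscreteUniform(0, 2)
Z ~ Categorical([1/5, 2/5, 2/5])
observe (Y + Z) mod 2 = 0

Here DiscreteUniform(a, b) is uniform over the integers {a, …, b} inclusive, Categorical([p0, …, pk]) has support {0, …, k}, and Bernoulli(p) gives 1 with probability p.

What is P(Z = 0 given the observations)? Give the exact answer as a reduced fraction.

P(Z = 0 | obs) = 11/83

Enumerate traces; 162 have nonzero weight after conditioning:
  (X=0, W=1, U=1, Y=0, V=0, Z=0) weight 1/810
  (X=0, W=1, U=1, Y=0, V=0, Z=2) weight 1/405
  (X=0, W=1, U=1, Y=0, V=1, Z=0) weight 1/810
  (X=0, W=1, U=1, Y=0, V=1, Z=2) weight 1/405
  (X=0, W=1, U=1, Y=0, V=2, Z=0) weight 1/810
  (X=0, W=1, U=1, Y=0, V=2, Z=2) weight 1/405
  (X=0, W=1, U=1, Y=1, V=0, Z=1) weight 2/405
  (X=0, W=1, U=1, Y=1, V=1, Z=1) weight 2/405
  … 154 more
Group by Z:
  weight(Z=0) = 11/180
  weight(Z=1) = 5/18
  weight(Z=2) = 11/90
Total weight = 11/180 + 5/18 + 11/90 = 83/180
P(Z=0 | obs) = 11/180 / 83/180 = 11/83
P(Z=1 | obs) = 5/18 / 83/180 = 50/83
P(Z=2 | obs) = 11/90 / 83/180 = 22/83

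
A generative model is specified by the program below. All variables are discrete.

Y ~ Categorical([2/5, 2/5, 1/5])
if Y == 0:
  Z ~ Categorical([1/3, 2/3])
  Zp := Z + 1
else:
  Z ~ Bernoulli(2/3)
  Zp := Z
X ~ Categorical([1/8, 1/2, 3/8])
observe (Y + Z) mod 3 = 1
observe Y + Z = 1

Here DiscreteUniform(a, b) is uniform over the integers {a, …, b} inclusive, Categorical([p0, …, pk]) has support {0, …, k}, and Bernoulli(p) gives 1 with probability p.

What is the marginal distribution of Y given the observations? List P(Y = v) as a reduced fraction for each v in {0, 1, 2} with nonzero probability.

P(Y=0) = 2/3, P(Y=1) = 1/3

Enumerate traces; 6 have nonzero weight after conditioning:
  (Y=0, Z=1, X=0) weight 1/30
  (Y=0, Z=1, X=1) weight 2/15
  (Y=0, Z=1, X=2) weight 1/10
  (Y=1, Z=0, X=0) weight 1/60
  (Y=1, Z=0, X=1) weight 1/15
  (Y=1, Z=0, X=2) weight 1/20
Group by Y:
  weight(Y=0) = 4/15
  weight(Y=1) = 2/15
Total weight = 4/15 + 2/15 = 2/5
P(Y=0 | obs) = 4/15 / 2/5 = 2/3
P(Y=1 | obs) = 2/15 / 2/5 = 1/3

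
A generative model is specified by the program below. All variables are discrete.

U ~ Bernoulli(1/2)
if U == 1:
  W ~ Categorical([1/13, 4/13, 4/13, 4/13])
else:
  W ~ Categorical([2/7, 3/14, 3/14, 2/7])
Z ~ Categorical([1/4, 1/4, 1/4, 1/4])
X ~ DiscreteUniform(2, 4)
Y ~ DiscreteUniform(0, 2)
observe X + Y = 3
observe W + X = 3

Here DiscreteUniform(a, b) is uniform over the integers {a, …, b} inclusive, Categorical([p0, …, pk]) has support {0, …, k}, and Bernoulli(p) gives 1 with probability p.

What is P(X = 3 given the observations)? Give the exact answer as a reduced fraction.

Enumerate traces; 16 have nonzero weight after conditioning:
  (U=0, W=0, Z=0, X=3, Y=0) weight 1/252
  (U=0, W=0, Z=1, X=3, Y=0) weight 1/252
  (U=0, W=0, Z=2, X=3, Y=0) weight 1/252
  (U=0, W=0, Z=3, X=3, Y=0) weight 1/252
  (U=0, W=1, Z=0, X=2, Y=1) weight 1/336
  (U=0, W=1, Z=1, X=2, Y=1) weight 1/336
  (U=0, W=1, Z=2, X=2, Y=1) weight 1/336
  (U=0, W=1, Z=3, X=2, Y=1) weight 1/336
  … 8 more
Group by X:
  weight(X=2) = 95/3276
  weight(X=3) = 11/546
Total weight = 95/3276 + 11/546 = 23/468
P(X=2 | obs) = 95/3276 / 23/468 = 95/161
P(X=3 | obs) = 11/546 / 23/468 = 66/161

P(X = 3 | obs) = 66/161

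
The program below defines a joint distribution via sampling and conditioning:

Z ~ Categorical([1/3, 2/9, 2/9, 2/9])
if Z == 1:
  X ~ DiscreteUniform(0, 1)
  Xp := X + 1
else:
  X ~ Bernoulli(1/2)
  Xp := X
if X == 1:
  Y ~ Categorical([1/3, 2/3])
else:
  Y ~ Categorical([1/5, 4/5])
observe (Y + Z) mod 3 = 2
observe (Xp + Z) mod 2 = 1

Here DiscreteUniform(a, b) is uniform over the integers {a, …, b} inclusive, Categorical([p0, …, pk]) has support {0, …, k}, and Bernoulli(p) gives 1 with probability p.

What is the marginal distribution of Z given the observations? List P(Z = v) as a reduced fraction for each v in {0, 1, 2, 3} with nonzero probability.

P(Z=1) = 2/3, P(Z=2) = 1/3

Enumerate traces; 2 have nonzero weight after conditioning:
  (Z=1, X=1, Y=1) weight 2/27
  (Z=2, X=1, Y=0) weight 1/27
Group by Z:
  weight(Z=1) = 2/27
  weight(Z=2) = 1/27
Total weight = 2/27 + 1/27 = 1/9
P(Z=1 | obs) = 2/27 / 1/9 = 2/3
P(Z=2 | obs) = 1/27 / 1/9 = 1/3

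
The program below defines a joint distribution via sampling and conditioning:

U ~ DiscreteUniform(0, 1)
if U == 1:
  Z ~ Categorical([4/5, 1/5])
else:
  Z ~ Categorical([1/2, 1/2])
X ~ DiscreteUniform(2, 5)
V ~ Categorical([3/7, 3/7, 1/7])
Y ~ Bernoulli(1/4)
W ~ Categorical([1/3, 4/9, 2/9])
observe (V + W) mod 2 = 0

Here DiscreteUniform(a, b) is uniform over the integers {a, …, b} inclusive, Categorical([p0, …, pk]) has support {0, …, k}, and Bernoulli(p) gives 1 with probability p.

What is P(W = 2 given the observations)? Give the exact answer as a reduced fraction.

P(W = 2 | obs) = 1/4

Enumerate traces; 160 have nonzero weight after conditioning:
  (U=0, Z=0, X=2, V=0, Y=0, W=0) weight 3/448
  (U=0, Z=0, X=2, V=0, Y=0, W=2) weight 1/224
  (U=0, Z=0, X=2, V=0, Y=1, W=0) weight 1/448
  (U=0, Z=0, X=2, V=0, Y=1, W=2) weight 1/672
  (U=0, Z=0, X=2, V=1, Y=0, W=1) weight 1/112
  (U=0, Z=0, X=2, V=1, Y=1, W=1) weight 1/336
  (U=0, Z=0, X=2, V=2, Y=0, W=0) weight 1/448
  (U=0, Z=0, X=2, V=2, Y=0, W=2) weight 1/672
  … 152 more
Group by W:
  weight(W=0) = 4/21
  weight(W=1) = 4/21
  weight(W=2) = 8/63
Total weight = 4/21 + 4/21 + 8/63 = 32/63
P(W=0 | obs) = 4/21 / 32/63 = 3/8
P(W=1 | obs) = 4/21 / 32/63 = 3/8
P(W=2 | obs) = 8/63 / 32/63 = 1/4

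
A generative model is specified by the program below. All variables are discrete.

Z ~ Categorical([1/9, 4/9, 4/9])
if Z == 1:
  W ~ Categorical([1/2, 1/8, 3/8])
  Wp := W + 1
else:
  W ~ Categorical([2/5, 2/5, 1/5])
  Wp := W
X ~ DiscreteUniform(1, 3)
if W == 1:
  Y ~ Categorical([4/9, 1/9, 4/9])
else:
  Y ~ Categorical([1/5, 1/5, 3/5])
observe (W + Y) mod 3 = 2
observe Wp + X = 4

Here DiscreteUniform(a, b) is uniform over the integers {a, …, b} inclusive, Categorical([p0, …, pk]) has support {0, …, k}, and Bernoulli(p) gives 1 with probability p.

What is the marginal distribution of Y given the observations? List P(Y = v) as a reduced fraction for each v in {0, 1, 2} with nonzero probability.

P(Y=0) = 45/178, P(Y=1) = 25/178, P(Y=2) = 54/89

Enumerate traces; 7 have nonzero weight after conditioning:
  (Z=0, W=1, X=3, Y=1) weight 2/1215
  (Z=0, W=2, X=2, Y=0) weight 1/675
  (Z=1, W=0, X=3, Y=2) weight 2/45
  (Z=1, W=1, X=2, Y=1) weight 1/486
  (Z=1, W=2, X=1, Y=0) weight 1/90
  (Z=2, W=1, X=3, Y=1) weight 8/1215
  (Z=2, W=2, X=2, Y=0) weight 4/675
Group by Y:
  weight(Y=0) = 1/54
  weight(Y=1) = 5/486
  weight(Y=2) = 2/45
Total weight = 1/54 + 5/486 + 2/45 = 89/1215
P(Y=0 | obs) = 1/54 / 89/1215 = 45/178
P(Y=1 | obs) = 5/486 / 89/1215 = 25/178
P(Y=2 | obs) = 2/45 / 89/1215 = 54/89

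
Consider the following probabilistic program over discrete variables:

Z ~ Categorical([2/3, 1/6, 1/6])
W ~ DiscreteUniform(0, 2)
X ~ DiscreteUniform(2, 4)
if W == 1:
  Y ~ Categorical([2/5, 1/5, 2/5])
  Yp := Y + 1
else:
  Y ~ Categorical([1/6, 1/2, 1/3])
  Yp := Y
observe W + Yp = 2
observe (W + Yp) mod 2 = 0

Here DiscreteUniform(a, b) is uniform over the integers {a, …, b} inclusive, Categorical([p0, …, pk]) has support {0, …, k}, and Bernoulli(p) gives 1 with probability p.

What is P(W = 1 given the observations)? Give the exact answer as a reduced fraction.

P(W = 1 | obs) = 4/9

Enumerate traces; 27 have nonzero weight after conditioning:
  (Z=0, W=0, X=2, Y=2) weight 2/81
  (Z=0, W=0, X=3, Y=2) weight 2/81
  (Z=0, W=0, X=4, Y=2) weight 2/81
  (Z=0, W=1, X=2, Y=0) weight 4/135
  (Z=0, W=1, X=3, Y=0) weight 4/135
  (Z=0, W=1, X=4, Y=0) weight 4/135
  (Z=0, W=2, X=2, Y=0) weight 1/81
  (Z=0, W=2, X=3, Y=0) weight 1/81
  … 19 more
Group by W:
  weight(W=0) = 1/9
  weight(W=1) = 2/15
  weight(W=2) = 1/18
Total weight = 1/9 + 2/15 + 1/18 = 3/10
P(W=0 | obs) = 1/9 / 3/10 = 10/27
P(W=1 | obs) = 2/15 / 3/10 = 4/9
P(W=2 | obs) = 1/18 / 3/10 = 5/27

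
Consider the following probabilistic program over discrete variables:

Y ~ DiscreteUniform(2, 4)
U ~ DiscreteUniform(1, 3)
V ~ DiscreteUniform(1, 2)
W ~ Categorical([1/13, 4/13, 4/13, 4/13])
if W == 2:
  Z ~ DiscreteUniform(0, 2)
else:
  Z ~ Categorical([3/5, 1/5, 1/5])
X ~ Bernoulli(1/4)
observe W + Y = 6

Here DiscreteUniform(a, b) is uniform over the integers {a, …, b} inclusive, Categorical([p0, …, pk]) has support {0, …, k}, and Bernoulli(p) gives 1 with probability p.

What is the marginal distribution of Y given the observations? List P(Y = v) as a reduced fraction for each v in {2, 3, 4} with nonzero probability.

Enumerate traces; 72 have nonzero weight after conditioning:
  (Y=3, U=1, V=1, W=3, Z=0, X=0) weight 1/130
  (Y=3, U=1, V=1, W=3, Z=0, X=1) weight 1/390
  (Y=3, U=1, V=1, W=3, Z=1, X=0) weight 1/390
  (Y=3, U=1, V=1, W=3, Z=1, X=1) weight 1/1170
  (Y=3, U=1, V=1, W=3, Z=2, X=0) weight 1/390
  (Y=3, U=1, V=1, W=3, Z=2, X=1) weight 1/1170
  (Y=3, U=1, V=2, W=3, Z=0, X=0) weight 1/130
  (Y=3, U=1, V=2, W=3, Z=0, X=1) weight 1/390
  (Y=4, U=1, V=1, W=2, Z=0, X=0) weight 1/234
  … 63 more
Group by Y:
  weight(Y=3) = 4/39
  weight(Y=4) = 4/39
Total weight = 4/39 + 4/39 = 8/39
P(Y=3 | obs) = 4/39 / 8/39 = 1/2
P(Y=4 | obs) = 4/39 / 8/39 = 1/2

P(Y=3) = 1/2, P(Y=4) = 1/2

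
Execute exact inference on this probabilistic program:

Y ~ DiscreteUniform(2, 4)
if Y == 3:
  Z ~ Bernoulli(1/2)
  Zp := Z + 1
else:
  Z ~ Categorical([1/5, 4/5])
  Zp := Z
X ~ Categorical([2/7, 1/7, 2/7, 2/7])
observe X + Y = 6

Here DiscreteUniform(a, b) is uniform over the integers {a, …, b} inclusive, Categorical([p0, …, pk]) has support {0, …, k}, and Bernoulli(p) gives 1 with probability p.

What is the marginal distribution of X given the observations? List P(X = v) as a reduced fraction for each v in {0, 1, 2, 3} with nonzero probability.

Enumerate traces; 4 have nonzero weight after conditioning:
  (Y=3, Z=0, X=3) weight 1/21
  (Y=3, Z=1, X=3) weight 1/21
  (Y=4, Z=0, X=2) weight 2/105
  (Y=4, Z=1, X=2) weight 8/105
Group by X:
  weight(X=2) = 2/21
  weight(X=3) = 2/21
Total weight = 2/21 + 2/21 = 4/21
P(X=2 | obs) = 2/21 / 4/21 = 1/2
P(X=3 | obs) = 2/21 / 4/21 = 1/2

P(X=2) = 1/2, P(X=3) = 1/2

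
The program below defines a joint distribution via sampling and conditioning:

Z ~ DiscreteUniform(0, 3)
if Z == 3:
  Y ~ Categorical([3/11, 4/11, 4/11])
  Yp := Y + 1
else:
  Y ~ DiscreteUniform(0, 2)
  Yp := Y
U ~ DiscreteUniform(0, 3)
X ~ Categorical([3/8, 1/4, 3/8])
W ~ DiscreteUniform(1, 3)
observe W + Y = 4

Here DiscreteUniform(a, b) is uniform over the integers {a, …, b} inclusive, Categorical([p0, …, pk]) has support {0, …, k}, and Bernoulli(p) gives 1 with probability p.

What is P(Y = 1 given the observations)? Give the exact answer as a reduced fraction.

Enumerate traces; 96 have nonzero weight after conditioning:
  (Z=0, Y=1, U=0, X=0, W=3) weight 1/384
  (Z=0, Y=1, U=0, X=1, W=3) weight 1/576
  (Z=0, Y=1, U=0, X=2, W=3) weight 1/384
  (Z=0, Y=1, U=1, X=0, W=3) weight 1/384
  (Z=0, Y=1, U=1, X=1, W=3) weight 1/576
  (Z=0, Y=1, U=1, X=2, W=3) weight 1/384
  (Z=0, Y=1, U=2, X=0, W=3) weight 1/384
  (Z=0, Y=1, U=2, X=1, W=3) weight 1/576
  (Z=0, Y=2, U=0, X=0, W=2) weight 1/384
  … 87 more
Group by Y:
  weight(Y=1) = 5/44
  weight(Y=2) = 5/44
Total weight = 5/44 + 5/44 = 5/22
P(Y=1 | obs) = 5/44 / 5/22 = 1/2
P(Y=2 | obs) = 5/44 / 5/22 = 1/2

P(Y = 1 | obs) = 1/2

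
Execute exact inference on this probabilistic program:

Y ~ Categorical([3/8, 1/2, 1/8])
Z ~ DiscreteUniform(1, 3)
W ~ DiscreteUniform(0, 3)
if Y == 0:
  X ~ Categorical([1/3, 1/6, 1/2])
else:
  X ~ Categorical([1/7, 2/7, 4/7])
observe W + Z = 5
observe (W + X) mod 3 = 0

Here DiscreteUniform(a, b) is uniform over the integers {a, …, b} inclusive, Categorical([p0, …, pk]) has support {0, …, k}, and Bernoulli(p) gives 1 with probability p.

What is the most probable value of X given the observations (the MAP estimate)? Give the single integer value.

argmax_v P(X = v | obs) = 1

Enumerate traces; 6 have nonzero weight after conditioning:
  (Y=0, Z=2, W=3, X=0) weight 1/96
  (Y=0, Z=3, W=2, X=1) weight 1/192
  (Y=1, Z=2, W=3, X=0) weight 1/168
  (Y=1, Z=3, W=2, X=1) weight 1/84
  (Y=2, Z=2, W=3, X=0) weight 1/672
  (Y=2, Z=3, W=2, X=1) weight 1/336
Group by X:
  weight(X=0) = 1/56
  weight(X=1) = 9/448
Total weight = 1/56 + 9/448 = 17/448
P(X=0 | obs) = 1/56 / 17/448 = 8/17
P(X=1 | obs) = 9/448 / 17/448 = 9/17
argmax = 1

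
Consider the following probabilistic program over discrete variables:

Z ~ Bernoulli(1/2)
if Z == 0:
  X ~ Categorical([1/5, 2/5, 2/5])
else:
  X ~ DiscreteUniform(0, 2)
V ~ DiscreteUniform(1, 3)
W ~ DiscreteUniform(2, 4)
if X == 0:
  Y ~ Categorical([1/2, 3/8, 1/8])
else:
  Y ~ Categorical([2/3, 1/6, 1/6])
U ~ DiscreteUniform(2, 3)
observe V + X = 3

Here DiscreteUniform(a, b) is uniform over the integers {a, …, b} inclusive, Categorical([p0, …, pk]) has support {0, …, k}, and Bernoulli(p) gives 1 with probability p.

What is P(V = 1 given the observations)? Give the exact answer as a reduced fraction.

P(V = 1 | obs) = 11/30

Enumerate traces; 108 have nonzero weight after conditioning:
  (Z=0, X=0, V=3, W=2, Y=0, U=2) weight 1/360
  (Z=0, X=0, V=3, W=2, Y=0, U=3) weight 1/360
  (Z=0, X=0, V=3, W=2, Y=1, U=2) weight 1/480
  (Z=0, X=0, V=3, W=2, Y=1, U=3) weight 1/480
  (Z=0, X=0, V=3, W=2, Y=2, U=2) weight 1/1440
  (Z=0, X=0, V=3, W=2, Y=2, U=3) weight 1/1440
  (Z=0, X=0, V=3, W=3, Y=0, U=2) weight 1/360
  (Z=0, X=0, V=3, W=3, Y=0, U=3) weight 1/360
  (Z=0, X=1, V=2, W=2, Y=0, U=2) weight 1/135
  (Z=0, X=2, V=1, W=2, Y=0, U=2) weight 1/135
  … 98 more
Group by V:
  weight(V=1) = 11/90
  weight(V=2) = 11/90
  weight(V=3) = 4/45
Total weight = 11/90 + 11/90 + 4/45 = 1/3
P(V=1 | obs) = 11/90 / 1/3 = 11/30
P(V=2 | obs) = 11/90 / 1/3 = 11/30
P(V=3 | obs) = 4/45 / 1/3 = 4/15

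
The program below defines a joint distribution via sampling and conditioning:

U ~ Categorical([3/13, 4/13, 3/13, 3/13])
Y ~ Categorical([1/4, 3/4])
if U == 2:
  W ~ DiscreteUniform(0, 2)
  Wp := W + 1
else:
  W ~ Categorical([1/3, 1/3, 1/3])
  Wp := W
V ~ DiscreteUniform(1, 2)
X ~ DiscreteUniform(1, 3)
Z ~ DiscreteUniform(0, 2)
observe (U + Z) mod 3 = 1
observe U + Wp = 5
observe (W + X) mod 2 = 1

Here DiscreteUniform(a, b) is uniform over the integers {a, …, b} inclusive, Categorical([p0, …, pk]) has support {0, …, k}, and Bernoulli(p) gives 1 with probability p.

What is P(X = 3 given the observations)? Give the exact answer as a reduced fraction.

Enumerate traces; 16 have nonzero weight after conditioning:
  (U=2, Y=0, W=2, V=1, X=1, Z=2) weight 1/936
  (U=2, Y=0, W=2, V=1, X=3, Z=2) weight 1/936
  (U=2, Y=0, W=2, V=2, X=1, Z=2) weight 1/936
  (U=2, Y=0, W=2, V=2, X=3, Z=2) weight 1/936
  (U=2, Y=1, W=2, V=1, X=1, Z=2) weight 1/312
  (U=2, Y=1, W=2, V=1, X=3, Z=2) weight 1/312
  (U=2, Y=1, W=2, V=2, X=1, Z=2) weight 1/312
  (U=2, Y=1, W=2, V=2, X=3, Z=2) weight 1/312
  … 8 more
Group by X:
  weight(X=1) = 2/117
  weight(X=3) = 2/117
Total weight = 2/117 + 2/117 = 4/117
P(X=1 | obs) = 2/117 / 4/117 = 1/2
P(X=3 | obs) = 2/117 / 4/117 = 1/2

P(X = 3 | obs) = 1/2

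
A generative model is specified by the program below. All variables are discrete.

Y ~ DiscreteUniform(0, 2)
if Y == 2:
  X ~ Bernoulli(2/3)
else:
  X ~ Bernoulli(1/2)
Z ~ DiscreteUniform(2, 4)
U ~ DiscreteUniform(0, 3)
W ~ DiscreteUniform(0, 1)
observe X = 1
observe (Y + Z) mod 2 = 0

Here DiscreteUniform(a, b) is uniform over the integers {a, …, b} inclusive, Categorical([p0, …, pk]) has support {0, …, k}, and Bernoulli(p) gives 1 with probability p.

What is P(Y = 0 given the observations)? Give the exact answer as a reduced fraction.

P(Y = 0 | obs) = 6/17

Enumerate traces; 40 have nonzero weight after conditioning:
  (Y=0, X=1, Z=2, U=0, W=0) weight 1/144
  (Y=0, X=1, Z=2, U=0, W=1) weight 1/144
  (Y=0, X=1, Z=2, U=1, W=0) weight 1/144
  (Y=0, X=1, Z=2, U=1, W=1) weight 1/144
  (Y=0, X=1, Z=2, U=2, W=0) weight 1/144
  (Y=0, X=1, Z=2, U=2, W=1) weight 1/144
  (Y=0, X=1, Z=2, U=3, W=0) weight 1/144
  (Y=0, X=1, Z=2, U=3, W=1) weight 1/144
  (Y=1, X=1, Z=3, U=0, W=0) weight 1/144
  (Y=2, X=1, Z=2, U=0, W=0) weight 1/108
  … 30 more
Group by Y:
  weight(Y=0) = 1/9
  weight(Y=1) = 1/18
  weight(Y=2) = 4/27
Total weight = 1/9 + 1/18 + 4/27 = 17/54
P(Y=0 | obs) = 1/9 / 17/54 = 6/17
P(Y=1 | obs) = 1/18 / 17/54 = 3/17
P(Y=2 | obs) = 4/27 / 17/54 = 8/17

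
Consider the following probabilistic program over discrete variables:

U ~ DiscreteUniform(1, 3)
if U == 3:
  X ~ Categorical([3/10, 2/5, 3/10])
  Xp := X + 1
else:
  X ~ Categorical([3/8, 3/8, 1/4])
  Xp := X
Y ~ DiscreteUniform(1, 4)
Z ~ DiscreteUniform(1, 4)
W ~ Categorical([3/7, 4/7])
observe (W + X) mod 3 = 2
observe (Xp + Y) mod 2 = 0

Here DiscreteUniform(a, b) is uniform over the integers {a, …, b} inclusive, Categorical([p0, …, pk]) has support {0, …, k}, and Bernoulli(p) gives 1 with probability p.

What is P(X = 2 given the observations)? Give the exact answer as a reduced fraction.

Enumerate traces; 48 have nonzero weight after conditioning:
  (U=1, X=1, Y=1, Z=1, W=1) weight 1/224
  (U=1, X=1, Y=1, Z=2, W=1) weight 1/224
  (U=1, X=1, Y=1, Z=3, W=1) weight 1/224
  (U=1, X=1, Y=1, Z=4, W=1) weight 1/224
  (U=1, X=1, Y=3, Z=1, W=1) weight 1/224
  (U=1, X=1, Y=3, Z=2, W=1) weight 1/224
  (U=1, X=1, Y=3, Z=3, W=1) weight 1/224
  (U=1, X=1, Y=3, Z=4, W=1) weight 1/224
  (U=1, X=2, Y=2, Z=1, W=0) weight 1/448
  … 39 more
Group by X:
  weight(X=1) = 23/210
  weight(X=2) = 2/35
Total weight = 23/210 + 2/35 = 1/6
P(X=1 | obs) = 23/210 / 1/6 = 23/35
P(X=2 | obs) = 2/35 / 1/6 = 12/35

P(X = 2 | obs) = 12/35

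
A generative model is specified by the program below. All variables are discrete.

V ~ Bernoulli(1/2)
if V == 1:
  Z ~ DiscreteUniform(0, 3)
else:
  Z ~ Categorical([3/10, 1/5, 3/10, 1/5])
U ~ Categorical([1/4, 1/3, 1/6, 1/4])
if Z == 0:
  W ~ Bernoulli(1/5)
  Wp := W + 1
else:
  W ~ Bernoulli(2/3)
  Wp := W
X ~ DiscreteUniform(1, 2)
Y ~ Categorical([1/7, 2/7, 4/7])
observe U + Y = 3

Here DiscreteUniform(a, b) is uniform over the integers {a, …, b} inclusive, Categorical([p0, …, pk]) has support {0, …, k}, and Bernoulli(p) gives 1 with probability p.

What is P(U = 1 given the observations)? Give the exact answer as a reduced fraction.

P(U = 1 | obs) = 16/23

Enumerate traces; 96 have nonzero weight after conditioning:
  (V=0, Z=0, U=1, W=0, X=1, Y=2) weight 2/175
  (V=0, Z=0, U=1, W=0, X=2, Y=2) weight 2/175
  (V=0, Z=0, U=1, W=1, X=1, Y=2) weight 1/350
  (V=0, Z=0, U=1, W=1, X=2, Y=2) weight 1/350
  (V=0, Z=0, U=2, W=0, X=1, Y=1) weight 1/350
  (V=0, Z=0, U=2, W=0, X=2, Y=1) weight 1/350
  (V=0, Z=0, U=2, W=1, X=1, Y=1) weight 1/1400
  (V=0, Z=0, U=2, W=1, X=2, Y=1) weight 1/1400
  (V=0, Z=0, U=3, W=0, X=1, Y=0) weight 3/1400
  … 87 more
Group by U:
  weight(U=1) = 4/21
  weight(U=2) = 1/21
  weight(U=3) = 1/28
Total weight = 4/21 + 1/21 + 1/28 = 23/84
P(U=1 | obs) = 4/21 / 23/84 = 16/23
P(U=2 | obs) = 1/21 / 23/84 = 4/23
P(U=3 | obs) = 1/28 / 23/84 = 3/23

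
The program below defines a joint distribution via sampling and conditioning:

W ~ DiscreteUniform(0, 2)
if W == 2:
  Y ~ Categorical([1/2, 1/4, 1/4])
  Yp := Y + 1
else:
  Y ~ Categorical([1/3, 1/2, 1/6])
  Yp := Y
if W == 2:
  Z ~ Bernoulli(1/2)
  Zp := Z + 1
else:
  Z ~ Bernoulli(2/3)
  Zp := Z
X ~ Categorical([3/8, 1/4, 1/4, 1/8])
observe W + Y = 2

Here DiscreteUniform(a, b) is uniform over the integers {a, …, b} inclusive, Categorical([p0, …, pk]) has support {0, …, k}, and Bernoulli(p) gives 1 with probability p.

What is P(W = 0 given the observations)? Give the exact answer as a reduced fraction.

P(W = 0 | obs) = 1/7

Enumerate traces; 24 have nonzero weight after conditioning:
  (W=0, Y=2, Z=0, X=0) weight 1/144
  (W=0, Y=2, Z=0, X=1) weight 1/216
  (W=0, Y=2, Z=0, X=2) weight 1/216
  (W=0, Y=2, Z=0, X=3) weight 1/432
  (W=0, Y=2, Z=1, X=0) weight 1/72
  (W=0, Y=2, Z=1, X=1) weight 1/108
  (W=0, Y=2, Z=1, X=2) weight 1/108
  (W=0, Y=2, Z=1, X=3) weight 1/216
  (W=1, Y=1, Z=0, X=0) weight 1/48
  (W=2, Y=0, Z=0, X=0) weight 1/32
  … 14 more
Group by W:
  weight(W=0) = 1/18
  weight(W=1) = 1/6
  weight(W=2) = 1/6
Total weight = 1/18 + 1/6 + 1/6 = 7/18
P(W=0 | obs) = 1/18 / 7/18 = 1/7
P(W=1 | obs) = 1/6 / 7/18 = 3/7
P(W=2 | obs) = 1/6 / 7/18 = 3/7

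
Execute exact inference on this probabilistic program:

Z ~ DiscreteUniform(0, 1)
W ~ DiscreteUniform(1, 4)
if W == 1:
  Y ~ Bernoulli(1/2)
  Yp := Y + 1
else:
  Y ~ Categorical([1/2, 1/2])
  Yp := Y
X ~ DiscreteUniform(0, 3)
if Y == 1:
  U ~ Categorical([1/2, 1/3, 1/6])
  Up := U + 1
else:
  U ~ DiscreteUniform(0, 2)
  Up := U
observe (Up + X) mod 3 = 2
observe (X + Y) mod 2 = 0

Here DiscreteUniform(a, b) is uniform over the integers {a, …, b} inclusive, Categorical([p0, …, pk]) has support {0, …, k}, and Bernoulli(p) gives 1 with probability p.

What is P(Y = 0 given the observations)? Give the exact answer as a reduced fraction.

Enumerate traces; 32 have nonzero weight after conditioning:
  (Z=0, W=1, Y=0, X=0, U=2) weight 1/192
  (Z=0, W=1, Y=0, X=2, U=0) weight 1/192
  (Z=0, W=1, Y=1, X=1, U=0) weight 1/128
  (Z=0, W=1, Y=1, X=3, U=1) weight 1/192
  (Z=0, W=2, Y=0, X=0, U=2) weight 1/192
  (Z=0, W=2, Y=0, X=2, U=0) weight 1/192
  (Z=0, W=2, Y=1, X=1, U=0) weight 1/128
  (Z=0, W=2, Y=1, X=3, U=1) weight 1/192
  … 24 more
Group by Y:
  weight(Y=0) = 1/12
  weight(Y=1) = 5/48
Total weight = 1/12 + 5/48 = 3/16
P(Y=0 | obs) = 1/12 / 3/16 = 4/9
P(Y=1 | obs) = 5/48 / 3/16 = 5/9

P(Y = 0 | obs) = 4/9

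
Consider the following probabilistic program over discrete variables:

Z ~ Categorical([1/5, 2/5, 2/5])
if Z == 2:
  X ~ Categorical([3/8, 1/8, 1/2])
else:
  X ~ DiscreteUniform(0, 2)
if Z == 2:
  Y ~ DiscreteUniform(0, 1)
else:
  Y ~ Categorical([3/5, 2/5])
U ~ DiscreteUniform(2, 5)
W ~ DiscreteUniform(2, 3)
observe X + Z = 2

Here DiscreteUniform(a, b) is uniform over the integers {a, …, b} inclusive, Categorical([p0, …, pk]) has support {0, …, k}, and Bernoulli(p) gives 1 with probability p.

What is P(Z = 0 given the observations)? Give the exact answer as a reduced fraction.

P(Z = 0 | obs) = 4/21

Enumerate traces; 48 have nonzero weight after conditioning:
  (Z=0, X=2, Y=0, U=2, W=2) weight 1/200
  (Z=0, X=2, Y=0, U=2, W=3) weight 1/200
  (Z=0, X=2, Y=0, U=3, W=2) weight 1/200
  (Z=0, X=2, Y=0, U=3, W=3) weight 1/200
  (Z=0, X=2, Y=0, U=4, W=2) weight 1/200
  (Z=0, X=2, Y=0, U=4, W=3) weight 1/200
  (Z=0, X=2, Y=0, U=5, W=2) weight 1/200
  (Z=0, X=2, Y=0, U=5, W=3) weight 1/200
  (Z=1, X=1, Y=0, U=2, W=2) weight 1/100
  (Z=2, X=0, Y=0, U=2, W=2) weight 3/320
  … 38 more
Group by Z:
  weight(Z=0) = 1/15
  weight(Z=1) = 2/15
  weight(Z=2) = 3/20
Total weight = 1/15 + 2/15 + 3/20 = 7/20
P(Z=0 | obs) = 1/15 / 7/20 = 4/21
P(Z=1 | obs) = 2/15 / 7/20 = 8/21
P(Z=2 | obs) = 3/20 / 7/20 = 3/7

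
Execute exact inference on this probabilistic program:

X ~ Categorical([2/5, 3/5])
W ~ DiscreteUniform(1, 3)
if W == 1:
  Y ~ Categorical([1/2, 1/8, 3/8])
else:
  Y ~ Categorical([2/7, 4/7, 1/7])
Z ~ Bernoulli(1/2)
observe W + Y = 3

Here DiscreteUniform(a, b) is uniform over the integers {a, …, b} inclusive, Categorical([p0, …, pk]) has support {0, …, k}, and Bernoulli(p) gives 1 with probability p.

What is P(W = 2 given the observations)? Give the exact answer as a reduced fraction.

P(W = 2 | obs) = 32/69

Enumerate traces; 12 have nonzero weight after conditioning:
  (X=0, W=1, Y=2, Z=0) weight 1/40
  (X=0, W=1, Y=2, Z=1) weight 1/40
  (X=0, W=2, Y=1, Z=0) weight 4/105
  (X=0, W=2, Y=1, Z=1) weight 4/105
  (X=0, W=3, Y=0, Z=0) weight 2/105
  (X=0, W=3, Y=0, Z=1) weight 2/105
  (X=1, W=1, Y=2, Z=0) weight 3/80
  (X=1, W=1, Y=2, Z=1) weight 3/80
  … 4 more
Group by W:
  weight(W=1) = 1/8
  weight(W=2) = 4/21
  weight(W=3) = 2/21
Total weight = 1/8 + 4/21 + 2/21 = 23/56
P(W=1 | obs) = 1/8 / 23/56 = 7/23
P(W=2 | obs) = 4/21 / 23/56 = 32/69
P(W=3 | obs) = 2/21 / 23/56 = 16/69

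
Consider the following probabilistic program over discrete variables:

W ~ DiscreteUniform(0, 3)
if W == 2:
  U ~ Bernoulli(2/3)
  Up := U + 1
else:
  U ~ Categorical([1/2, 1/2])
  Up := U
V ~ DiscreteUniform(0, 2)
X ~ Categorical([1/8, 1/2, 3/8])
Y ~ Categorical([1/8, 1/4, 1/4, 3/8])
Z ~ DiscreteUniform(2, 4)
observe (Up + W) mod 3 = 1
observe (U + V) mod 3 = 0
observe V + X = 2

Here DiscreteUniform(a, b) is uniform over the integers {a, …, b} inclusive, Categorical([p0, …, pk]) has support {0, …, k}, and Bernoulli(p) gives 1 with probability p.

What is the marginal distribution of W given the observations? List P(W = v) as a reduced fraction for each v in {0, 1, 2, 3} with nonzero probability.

P(W=0) = 3/19, P(W=1) = 9/19, P(W=2) = 4/19, P(W=3) = 3/19

Enumerate traces; 48 have nonzero weight after conditioning:
  (W=0, U=1, V=2, X=0, Y=0, Z=2) weight 1/4608
  (W=0, U=1, V=2, X=0, Y=0, Z=3) weight 1/4608
  (W=0, U=1, V=2, X=0, Y=0, Z=4) weight 1/4608
  (W=0, U=1, V=2, X=0, Y=1, Z=2) weight 1/2304
  (W=0, U=1, V=2, X=0, Y=1, Z=3) weight 1/2304
  (W=0, U=1, V=2, X=0, Y=1, Z=4) weight 1/2304
  (W=0, U=1, V=2, X=0, Y=2, Z=2) weight 1/2304
  (W=0, U=1, V=2, X=0, Y=2, Z=3) weight 1/2304
  (W=1, U=0, V=0, X=2, Y=0, Z=2) weight 1/1536
  (W=2, U=1, V=2, X=0, Y=0, Z=2) weight 1/3456
  … 38 more
Group by W:
  weight(W=0) = 1/192
  weight(W=1) = 1/64
  weight(W=2) = 1/144
  weight(W=3) = 1/192
Total weight = 1/192 + 1/64 + 1/144 + 1/192 = 19/576
P(W=0 | obs) = 1/192 / 19/576 = 3/19
P(W=1 | obs) = 1/64 / 19/576 = 9/19
P(W=2 | obs) = 1/144 / 19/576 = 4/19
P(W=3 | obs) = 1/192 / 19/576 = 3/19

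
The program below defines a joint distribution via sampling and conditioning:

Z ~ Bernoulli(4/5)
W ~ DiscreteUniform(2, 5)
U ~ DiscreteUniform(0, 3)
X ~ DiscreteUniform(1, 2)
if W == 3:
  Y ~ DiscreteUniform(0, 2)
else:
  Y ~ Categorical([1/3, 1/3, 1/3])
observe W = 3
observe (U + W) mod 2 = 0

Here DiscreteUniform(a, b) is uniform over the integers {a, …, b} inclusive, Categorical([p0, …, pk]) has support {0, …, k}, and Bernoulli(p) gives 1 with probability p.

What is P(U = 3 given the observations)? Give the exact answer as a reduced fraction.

P(U = 3 | obs) = 1/2

Enumerate traces; 24 have nonzero weight after conditioning:
  (Z=0, W=3, U=1, X=1, Y=0) weight 1/480
  (Z=0, W=3, U=1, X=1, Y=1) weight 1/480
  (Z=0, W=3, U=1, X=1, Y=2) weight 1/480
  (Z=0, W=3, U=1, X=2, Y=0) weight 1/480
  (Z=0, W=3, U=1, X=2, Y=1) weight 1/480
  (Z=0, W=3, U=1, X=2, Y=2) weight 1/480
  (Z=0, W=3, U=3, X=1, Y=0) weight 1/480
  (Z=0, W=3, U=3, X=1, Y=1) weight 1/480
  … 16 more
Group by U:
  weight(U=1) = 1/16
  weight(U=3) = 1/16
Total weight = 1/16 + 1/16 = 1/8
P(U=1 | obs) = 1/16 / 1/8 = 1/2
P(U=3 | obs) = 1/16 / 1/8 = 1/2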